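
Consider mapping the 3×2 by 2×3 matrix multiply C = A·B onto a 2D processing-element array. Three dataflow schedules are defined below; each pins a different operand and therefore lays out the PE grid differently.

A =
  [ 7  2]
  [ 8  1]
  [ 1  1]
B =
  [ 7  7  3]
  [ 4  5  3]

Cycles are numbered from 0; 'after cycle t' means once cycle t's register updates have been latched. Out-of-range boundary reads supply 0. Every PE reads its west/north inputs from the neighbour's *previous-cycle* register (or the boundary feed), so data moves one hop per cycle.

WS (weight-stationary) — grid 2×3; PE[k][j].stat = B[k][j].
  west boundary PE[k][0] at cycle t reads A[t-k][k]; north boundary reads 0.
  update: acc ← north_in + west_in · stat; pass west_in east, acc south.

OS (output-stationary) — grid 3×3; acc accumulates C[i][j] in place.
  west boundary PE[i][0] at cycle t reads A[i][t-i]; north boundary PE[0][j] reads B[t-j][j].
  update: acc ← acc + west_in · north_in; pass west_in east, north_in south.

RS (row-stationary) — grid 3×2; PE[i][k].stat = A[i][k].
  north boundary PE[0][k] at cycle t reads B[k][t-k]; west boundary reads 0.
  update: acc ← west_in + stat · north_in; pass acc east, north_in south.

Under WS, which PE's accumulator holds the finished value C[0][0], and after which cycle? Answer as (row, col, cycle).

(row, col, cycle) = (1, 0, 1)

WS — PE[1][0] is where C[0][0] collects:
  c0 r1c0: 0 / 0 / 0
  c1 r1c0: 57 / 2 / 57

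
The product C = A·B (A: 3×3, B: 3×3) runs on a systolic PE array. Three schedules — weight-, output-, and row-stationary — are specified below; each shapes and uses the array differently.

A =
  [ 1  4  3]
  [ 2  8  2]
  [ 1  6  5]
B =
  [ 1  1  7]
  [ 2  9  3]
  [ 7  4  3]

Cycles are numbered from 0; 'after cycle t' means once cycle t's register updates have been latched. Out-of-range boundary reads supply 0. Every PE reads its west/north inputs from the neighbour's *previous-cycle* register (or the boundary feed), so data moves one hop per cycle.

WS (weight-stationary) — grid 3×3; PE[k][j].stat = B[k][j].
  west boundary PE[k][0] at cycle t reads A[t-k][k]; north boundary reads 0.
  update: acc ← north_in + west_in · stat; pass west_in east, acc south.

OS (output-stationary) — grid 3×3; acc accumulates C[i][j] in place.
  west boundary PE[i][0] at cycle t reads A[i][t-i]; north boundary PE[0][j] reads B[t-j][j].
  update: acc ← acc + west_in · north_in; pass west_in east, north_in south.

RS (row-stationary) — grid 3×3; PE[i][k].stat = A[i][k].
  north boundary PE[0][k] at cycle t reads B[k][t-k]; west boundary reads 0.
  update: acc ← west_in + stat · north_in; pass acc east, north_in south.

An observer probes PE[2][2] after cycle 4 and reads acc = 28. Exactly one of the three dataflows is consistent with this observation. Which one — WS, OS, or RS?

— WS: 3×3; PE[2][2] trace:
  after 0 — PE[2][2] acc=0, pass-E 0, pass-S 0
  after 1 — PE[2][2] acc=0, pass-E 0, pass-S 0
  after 2 — PE[2][2] acc=0, pass-E 0, pass-S 0
  after 3 — PE[2][2] acc=0, pass-E 0, pass-S 0
  after 4 — PE[2][2] acc=28, pass-E 3, pass-S 28
— OS: 3×3; PE[2][2] trace:
  after 0 — PE[2][2] acc=0, pass-E 0, pass-S 0
  after 1 — PE[2][2] acc=0, pass-E 0, pass-S 0
  after 2 — PE[2][2] acc=0, pass-E 0, pass-S 0
  after 3 — PE[2][2] acc=0, pass-E 0, pass-S 0
  after 4 — PE[2][2] acc=7, pass-E 1, pass-S 7
— RS: 3×3; PE[2][2] trace:
  after 0 — PE[2][2] acc=0, pass-E 0, pass-S 0
  after 1 — PE[2][2] acc=0, pass-E 0, pass-S 0
  after 2 — PE[2][2] acc=0, pass-E 0, pass-S 0
  after 3 — PE[2][2] acc=0, pass-E 0, pass-S 0
  after 4 — PE[2][2] acc=48, pass-E 48, pass-S 7

dataflow = WS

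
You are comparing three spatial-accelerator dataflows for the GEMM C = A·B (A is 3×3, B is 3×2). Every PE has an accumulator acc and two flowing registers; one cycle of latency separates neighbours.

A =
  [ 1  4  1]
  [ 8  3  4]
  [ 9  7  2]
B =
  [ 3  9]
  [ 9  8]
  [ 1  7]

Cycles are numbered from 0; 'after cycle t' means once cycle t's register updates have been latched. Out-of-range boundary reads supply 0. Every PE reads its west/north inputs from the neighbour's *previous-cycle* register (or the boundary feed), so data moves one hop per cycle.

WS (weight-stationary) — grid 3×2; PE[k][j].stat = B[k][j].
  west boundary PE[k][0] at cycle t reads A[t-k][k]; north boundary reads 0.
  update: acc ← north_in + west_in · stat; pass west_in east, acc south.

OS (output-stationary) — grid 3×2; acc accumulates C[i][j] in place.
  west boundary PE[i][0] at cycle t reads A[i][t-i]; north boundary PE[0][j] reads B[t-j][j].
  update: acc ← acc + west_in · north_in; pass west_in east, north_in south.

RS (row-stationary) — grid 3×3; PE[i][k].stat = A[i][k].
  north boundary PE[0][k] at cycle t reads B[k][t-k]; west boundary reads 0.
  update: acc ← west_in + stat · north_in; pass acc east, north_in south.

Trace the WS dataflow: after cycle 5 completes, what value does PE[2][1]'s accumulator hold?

WS 3×2: PE[2][1] cycle-by-cycle (with neighbour feeds):
  after 0 — PE[1][1] acc=0, pass-E 0, pass-S 0
  after 0 — PE[2][0] acc=0, pass-E 0, pass-S 0
  after 0 — PE[2][1] acc=0, pass-E 0, pass-S 0
  after 1 — PE[1][1] acc=0, pass-E 0, pass-S 0
  after 1 — PE[2][0] acc=0, pass-E 0, pass-S 0
  after 1 — PE[2][1] acc=0, pass-E 0, pass-S 0
  after 2 — PE[1][1] acc=41, pass-E 4, pass-S 41
  after 2 — PE[2][0] acc=40, pass-E 1, pass-S 40
  after 2 — PE[2][1] acc=0, pass-E 0, pass-S 0
  after 3 — PE[1][1] acc=96, pass-E 3, pass-S 96
  after 3 — PE[2][0] acc=55, pass-E 4, pass-S 55
  after 3 — PE[2][1] acc=48, pass-E 1, pass-S 48
  after 4 — PE[1][1] acc=137, pass-E 7, pass-S 137
  after 4 — PE[2][0] acc=92, pass-E 2, pass-S 92
  after 4 — PE[2][1] acc=124, pass-E 4, pass-S 124
  after 5 — PE[1][1] acc=0, pass-E 0, pass-S 0
  after 5 — PE[2][0] acc=0, pass-E 0, pass-S 0
  after 5 — PE[2][1] acc=151, pass-E 2, pass-S 151

PE[2][1].acc = 151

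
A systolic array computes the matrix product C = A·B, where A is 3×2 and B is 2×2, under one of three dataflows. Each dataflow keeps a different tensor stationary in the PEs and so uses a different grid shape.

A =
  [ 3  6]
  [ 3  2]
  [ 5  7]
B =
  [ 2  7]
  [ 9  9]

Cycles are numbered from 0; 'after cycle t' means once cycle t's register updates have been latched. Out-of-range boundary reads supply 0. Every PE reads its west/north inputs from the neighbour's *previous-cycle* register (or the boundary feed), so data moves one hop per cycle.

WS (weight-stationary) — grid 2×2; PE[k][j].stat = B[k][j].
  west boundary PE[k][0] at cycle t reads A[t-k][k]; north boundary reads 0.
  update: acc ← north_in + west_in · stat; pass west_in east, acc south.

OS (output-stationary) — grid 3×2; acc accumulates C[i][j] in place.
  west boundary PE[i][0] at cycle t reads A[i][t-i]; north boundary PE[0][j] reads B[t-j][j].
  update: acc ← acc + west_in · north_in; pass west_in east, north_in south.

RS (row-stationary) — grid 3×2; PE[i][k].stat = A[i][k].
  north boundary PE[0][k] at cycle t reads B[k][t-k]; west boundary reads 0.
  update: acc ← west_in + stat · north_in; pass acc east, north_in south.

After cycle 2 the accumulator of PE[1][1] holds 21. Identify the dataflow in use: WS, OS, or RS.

WS [2×2] PE[1][1] across cycles:
  [0] (1,1) acc=0 (h:0 v:0)
  [1] (1,1) acc=0 (h:0 v:0)
  [2] (1,1) acc=75 (h:6 v:75)
OS [3×2] PE[1][1] across cycles:
  [0] (1,1) acc=0 (h:0 v:0)
  [1] (1,1) acc=0 (h:0 v:0)
  [2] (1,1) acc=21 (h:3 v:7)
RS [3×2] PE[1][1] across cycles:
  [0] (1,1) acc=0 (h:0 v:0)
  [1] (1,1) acc=0 (h:0 v:0)
  [2] (1,1) acc=24 (h:24 v:9)

dataflow = OS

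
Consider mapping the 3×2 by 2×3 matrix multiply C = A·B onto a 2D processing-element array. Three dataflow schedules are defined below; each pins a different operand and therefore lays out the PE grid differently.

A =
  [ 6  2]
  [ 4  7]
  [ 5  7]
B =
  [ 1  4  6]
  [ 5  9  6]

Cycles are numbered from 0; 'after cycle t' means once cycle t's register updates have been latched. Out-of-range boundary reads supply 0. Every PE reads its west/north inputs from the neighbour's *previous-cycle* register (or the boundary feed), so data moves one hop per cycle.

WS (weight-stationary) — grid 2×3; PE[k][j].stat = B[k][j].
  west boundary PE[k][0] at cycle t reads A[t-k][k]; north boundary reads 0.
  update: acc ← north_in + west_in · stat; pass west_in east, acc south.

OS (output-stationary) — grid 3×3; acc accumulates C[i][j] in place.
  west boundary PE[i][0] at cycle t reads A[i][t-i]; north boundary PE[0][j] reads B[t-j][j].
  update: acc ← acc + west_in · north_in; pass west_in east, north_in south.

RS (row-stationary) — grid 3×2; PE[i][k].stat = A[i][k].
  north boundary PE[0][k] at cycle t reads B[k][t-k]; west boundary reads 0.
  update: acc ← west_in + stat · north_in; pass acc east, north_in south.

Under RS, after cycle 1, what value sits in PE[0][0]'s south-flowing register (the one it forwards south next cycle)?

RS (3×2). Following PE[0][0] plus its west/north inputs:
  step 0 · PE0,0: acc=6; fwd→6 fwd↓1
  step 1 · PE0,0: acc=24; fwd→24 fwd↓4

register = 4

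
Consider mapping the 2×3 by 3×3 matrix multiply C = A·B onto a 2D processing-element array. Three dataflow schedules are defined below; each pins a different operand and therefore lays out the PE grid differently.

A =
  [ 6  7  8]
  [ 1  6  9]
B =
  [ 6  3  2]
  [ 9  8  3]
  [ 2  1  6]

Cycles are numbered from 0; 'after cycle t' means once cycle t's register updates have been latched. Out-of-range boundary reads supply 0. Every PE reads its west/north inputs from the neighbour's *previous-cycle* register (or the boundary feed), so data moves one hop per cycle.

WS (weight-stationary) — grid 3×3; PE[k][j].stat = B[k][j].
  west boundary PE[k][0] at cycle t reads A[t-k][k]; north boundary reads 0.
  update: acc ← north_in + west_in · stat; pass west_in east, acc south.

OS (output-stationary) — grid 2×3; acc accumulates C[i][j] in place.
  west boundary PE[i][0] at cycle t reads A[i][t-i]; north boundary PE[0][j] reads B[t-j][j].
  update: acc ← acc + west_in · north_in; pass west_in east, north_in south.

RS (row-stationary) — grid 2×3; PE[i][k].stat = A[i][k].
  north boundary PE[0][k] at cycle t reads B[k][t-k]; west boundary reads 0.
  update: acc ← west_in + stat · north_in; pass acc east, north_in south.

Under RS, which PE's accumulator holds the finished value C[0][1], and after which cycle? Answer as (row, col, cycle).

(row, col, cycle) = (0, 2, 3)

Under RS, C[0][1] lands at PE[0][2]:
  t=0 PE[0][2]: acc=0 h=0 v=0
  t=1 PE[0][2]: acc=0 h=0 v=0
  t=2 PE[0][2]: acc=115 h=115 v=2
  t=3 PE[0][2]: acc=82 h=82 v=1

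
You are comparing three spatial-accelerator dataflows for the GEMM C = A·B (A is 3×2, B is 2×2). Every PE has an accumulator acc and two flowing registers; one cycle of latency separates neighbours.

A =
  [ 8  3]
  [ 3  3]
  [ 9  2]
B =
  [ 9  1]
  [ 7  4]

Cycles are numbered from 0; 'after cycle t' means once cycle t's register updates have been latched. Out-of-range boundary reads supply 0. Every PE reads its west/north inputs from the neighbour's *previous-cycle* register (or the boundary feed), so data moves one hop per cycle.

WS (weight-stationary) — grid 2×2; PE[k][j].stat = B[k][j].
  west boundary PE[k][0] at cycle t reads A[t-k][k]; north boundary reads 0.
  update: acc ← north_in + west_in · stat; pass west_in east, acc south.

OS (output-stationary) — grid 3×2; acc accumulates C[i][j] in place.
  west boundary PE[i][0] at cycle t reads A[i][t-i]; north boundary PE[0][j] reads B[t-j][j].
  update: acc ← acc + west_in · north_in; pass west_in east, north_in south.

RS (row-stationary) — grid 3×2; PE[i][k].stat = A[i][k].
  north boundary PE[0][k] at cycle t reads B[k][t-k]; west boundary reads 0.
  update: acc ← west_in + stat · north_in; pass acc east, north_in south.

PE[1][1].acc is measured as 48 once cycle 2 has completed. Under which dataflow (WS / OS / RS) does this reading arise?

— WS: 2×2; PE[1][1] trace:
  0: (1,1).acc=0  regs=<0,0>
  1: (1,1).acc=0  regs=<0,0>
  2: (1,1).acc=20  regs=<3,20>
— OS: 3×2; PE[1][1] trace:
  0: (1,1).acc=0  regs=<0,0>
  1: (1,1).acc=0  regs=<0,0>
  2: (1,1).acc=3  regs=<3,1>
— RS: 3×2; PE[1][1] trace:
  0: (1,1).acc=0  regs=<0,0>
  1: (1,1).acc=0  regs=<0,0>
  2: (1,1).acc=48  regs=<48,7>

dataflow = RS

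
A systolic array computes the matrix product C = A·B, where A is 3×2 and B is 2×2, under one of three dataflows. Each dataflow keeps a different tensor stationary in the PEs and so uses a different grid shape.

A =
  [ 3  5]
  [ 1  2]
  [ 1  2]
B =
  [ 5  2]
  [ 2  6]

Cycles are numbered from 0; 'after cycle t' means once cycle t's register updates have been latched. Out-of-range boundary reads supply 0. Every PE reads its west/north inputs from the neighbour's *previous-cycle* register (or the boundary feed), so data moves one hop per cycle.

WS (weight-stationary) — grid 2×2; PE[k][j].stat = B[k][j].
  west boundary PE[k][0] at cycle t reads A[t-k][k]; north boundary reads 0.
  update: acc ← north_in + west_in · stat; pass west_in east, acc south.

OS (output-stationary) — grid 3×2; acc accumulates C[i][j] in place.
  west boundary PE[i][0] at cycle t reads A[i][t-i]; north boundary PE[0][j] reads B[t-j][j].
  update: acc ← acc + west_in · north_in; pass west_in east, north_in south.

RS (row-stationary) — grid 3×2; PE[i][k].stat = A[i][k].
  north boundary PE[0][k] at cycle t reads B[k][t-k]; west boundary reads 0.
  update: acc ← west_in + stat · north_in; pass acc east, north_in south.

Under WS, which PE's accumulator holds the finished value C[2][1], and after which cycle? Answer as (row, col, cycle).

(row, col, cycle) = (1, 1, 4)

Under WS, C[2][1] lands at PE[1][1]:
  t=0 PE[1][1]: acc=0 h=0 v=0
  t=1 PE[1][1]: acc=0 h=0 v=0
  t=2 PE[1][1]: acc=36 h=5 v=36
  t=3 PE[1][1]: acc=14 h=2 v=14
  t=4 PE[1][1]: acc=14 h=2 v=14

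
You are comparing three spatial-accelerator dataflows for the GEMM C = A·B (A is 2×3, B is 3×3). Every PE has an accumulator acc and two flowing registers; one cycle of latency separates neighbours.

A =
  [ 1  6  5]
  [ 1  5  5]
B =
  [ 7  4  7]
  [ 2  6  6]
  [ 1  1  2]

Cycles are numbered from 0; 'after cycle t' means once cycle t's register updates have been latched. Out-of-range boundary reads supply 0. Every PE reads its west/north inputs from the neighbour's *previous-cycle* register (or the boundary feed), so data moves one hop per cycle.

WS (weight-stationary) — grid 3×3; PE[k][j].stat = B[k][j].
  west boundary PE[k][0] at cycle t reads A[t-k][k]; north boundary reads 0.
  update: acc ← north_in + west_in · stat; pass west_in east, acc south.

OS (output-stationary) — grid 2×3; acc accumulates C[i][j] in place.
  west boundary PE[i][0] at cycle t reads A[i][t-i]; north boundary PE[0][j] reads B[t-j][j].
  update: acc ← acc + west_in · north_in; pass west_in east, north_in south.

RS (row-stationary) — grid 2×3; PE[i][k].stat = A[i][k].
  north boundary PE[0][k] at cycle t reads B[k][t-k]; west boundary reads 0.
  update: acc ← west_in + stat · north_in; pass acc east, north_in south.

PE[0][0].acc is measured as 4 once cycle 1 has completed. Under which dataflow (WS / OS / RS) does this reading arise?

WS (3×3 grid), PE[0][0]:
  t=0 PE[0][0]: acc=7 h=1 v=7
  t=1 PE[0][0]: acc=7 h=1 v=7
OS (2×3 grid), PE[0][0]:
  t=0 PE[0][0]: acc=7 h=1 v=7
  t=1 PE[0][0]: acc=19 h=6 v=2
RS (2×3 grid), PE[0][0]:
  t=0 PE[0][0]: acc=7 h=7 v=7
  t=1 PE[0][0]: acc=4 h=4 v=4

dataflow = RS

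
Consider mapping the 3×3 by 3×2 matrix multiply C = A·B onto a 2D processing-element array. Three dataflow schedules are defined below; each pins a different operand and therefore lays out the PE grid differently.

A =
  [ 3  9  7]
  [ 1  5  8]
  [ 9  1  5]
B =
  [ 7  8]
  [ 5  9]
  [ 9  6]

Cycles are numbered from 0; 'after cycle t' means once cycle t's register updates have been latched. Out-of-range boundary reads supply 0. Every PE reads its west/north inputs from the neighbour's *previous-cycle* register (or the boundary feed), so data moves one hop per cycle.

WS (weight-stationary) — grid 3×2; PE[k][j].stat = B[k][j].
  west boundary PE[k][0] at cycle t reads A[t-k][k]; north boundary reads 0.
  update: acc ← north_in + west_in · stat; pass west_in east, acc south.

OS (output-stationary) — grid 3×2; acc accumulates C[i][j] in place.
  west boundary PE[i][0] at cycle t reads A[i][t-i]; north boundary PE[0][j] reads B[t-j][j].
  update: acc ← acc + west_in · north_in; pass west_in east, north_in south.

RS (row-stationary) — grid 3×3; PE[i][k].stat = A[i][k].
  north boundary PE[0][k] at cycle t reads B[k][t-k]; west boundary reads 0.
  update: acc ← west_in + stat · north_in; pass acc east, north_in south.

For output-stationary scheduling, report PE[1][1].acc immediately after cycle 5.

PE[1][1].acc = 101

Tracing OS — 3×2 array, target PE[1][1]:
  c0 r0c1: 0 / 0 / 0
  c0 r1c0: 0 / 0 / 0
  c0 r1c1: 0 / 0 / 0
  c1 r0c1: 24 / 3 / 8
  c1 r1c0: 7 / 1 / 7
  c1 r1c1: 0 / 0 / 0
  c2 r0c1: 105 / 9 / 9
  c2 r1c0: 32 / 5 / 5
  c2 r1c1: 8 / 1 / 8
  c3 r0c1: 147 / 7 / 6
  c3 r1c0: 104 / 8 / 9
  c3 r1c1: 53 / 5 / 9
  c4 r0c1: 147 / 0 / 0
  c4 r1c0: 104 / 0 / 0
  c4 r1c1: 101 / 8 / 6
  c5 r0c1: 147 / 0 / 0
  c5 r1c0: 104 / 0 / 0
  c5 r1c1: 101 / 0 / 0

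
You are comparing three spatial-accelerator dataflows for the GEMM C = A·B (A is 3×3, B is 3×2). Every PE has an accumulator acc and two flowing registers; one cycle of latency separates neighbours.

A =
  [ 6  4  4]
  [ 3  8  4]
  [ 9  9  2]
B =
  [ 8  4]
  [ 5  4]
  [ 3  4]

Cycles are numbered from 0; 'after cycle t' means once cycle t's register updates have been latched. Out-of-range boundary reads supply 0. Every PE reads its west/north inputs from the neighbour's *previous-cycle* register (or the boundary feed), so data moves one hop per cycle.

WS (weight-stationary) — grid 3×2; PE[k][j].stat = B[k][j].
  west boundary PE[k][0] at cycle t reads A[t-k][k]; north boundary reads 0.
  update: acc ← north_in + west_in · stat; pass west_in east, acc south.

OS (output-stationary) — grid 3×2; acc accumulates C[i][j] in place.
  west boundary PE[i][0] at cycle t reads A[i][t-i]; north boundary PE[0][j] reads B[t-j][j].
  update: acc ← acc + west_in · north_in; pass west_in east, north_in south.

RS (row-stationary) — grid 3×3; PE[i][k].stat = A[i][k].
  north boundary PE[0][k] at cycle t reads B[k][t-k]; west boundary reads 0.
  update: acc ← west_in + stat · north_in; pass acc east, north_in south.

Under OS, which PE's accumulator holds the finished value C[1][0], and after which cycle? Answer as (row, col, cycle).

OS — PE[1][0] is where C[1][0] collects:
  [0] (1,0) acc=0 (h:0 v:0)
  [1] (1,0) acc=24 (h:3 v:8)
  [2] (1,0) acc=64 (h:8 v:5)
  [3] (1,0) acc=76 (h:4 v:3)

(row, col, cycle) = (1, 0, 3)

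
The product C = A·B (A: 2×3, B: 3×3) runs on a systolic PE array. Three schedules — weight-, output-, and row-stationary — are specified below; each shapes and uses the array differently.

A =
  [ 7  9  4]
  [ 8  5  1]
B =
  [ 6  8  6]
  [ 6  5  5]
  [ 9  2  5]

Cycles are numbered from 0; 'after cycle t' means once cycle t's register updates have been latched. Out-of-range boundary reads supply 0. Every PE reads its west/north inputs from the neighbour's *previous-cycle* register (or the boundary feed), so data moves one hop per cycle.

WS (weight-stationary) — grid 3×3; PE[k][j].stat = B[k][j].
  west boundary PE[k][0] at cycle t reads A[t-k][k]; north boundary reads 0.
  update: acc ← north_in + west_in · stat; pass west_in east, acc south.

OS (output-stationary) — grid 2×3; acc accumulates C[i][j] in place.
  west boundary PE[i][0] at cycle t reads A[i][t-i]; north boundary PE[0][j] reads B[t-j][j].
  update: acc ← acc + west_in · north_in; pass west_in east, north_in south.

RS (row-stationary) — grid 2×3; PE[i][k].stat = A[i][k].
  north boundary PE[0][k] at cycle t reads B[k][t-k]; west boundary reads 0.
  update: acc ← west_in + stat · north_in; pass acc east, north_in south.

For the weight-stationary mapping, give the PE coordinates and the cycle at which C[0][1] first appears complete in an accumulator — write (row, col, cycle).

(row, col, cycle) = (2, 1, 3)

WS — PE[2][1] is where C[0][1] collects:
  [0] (2,1) acc=0 (h:0 v:0)
  [1] (2,1) acc=0 (h:0 v:0)
  [2] (2,1) acc=0 (h:0 v:0)
  [3] (2,1) acc=109 (h:4 v:109)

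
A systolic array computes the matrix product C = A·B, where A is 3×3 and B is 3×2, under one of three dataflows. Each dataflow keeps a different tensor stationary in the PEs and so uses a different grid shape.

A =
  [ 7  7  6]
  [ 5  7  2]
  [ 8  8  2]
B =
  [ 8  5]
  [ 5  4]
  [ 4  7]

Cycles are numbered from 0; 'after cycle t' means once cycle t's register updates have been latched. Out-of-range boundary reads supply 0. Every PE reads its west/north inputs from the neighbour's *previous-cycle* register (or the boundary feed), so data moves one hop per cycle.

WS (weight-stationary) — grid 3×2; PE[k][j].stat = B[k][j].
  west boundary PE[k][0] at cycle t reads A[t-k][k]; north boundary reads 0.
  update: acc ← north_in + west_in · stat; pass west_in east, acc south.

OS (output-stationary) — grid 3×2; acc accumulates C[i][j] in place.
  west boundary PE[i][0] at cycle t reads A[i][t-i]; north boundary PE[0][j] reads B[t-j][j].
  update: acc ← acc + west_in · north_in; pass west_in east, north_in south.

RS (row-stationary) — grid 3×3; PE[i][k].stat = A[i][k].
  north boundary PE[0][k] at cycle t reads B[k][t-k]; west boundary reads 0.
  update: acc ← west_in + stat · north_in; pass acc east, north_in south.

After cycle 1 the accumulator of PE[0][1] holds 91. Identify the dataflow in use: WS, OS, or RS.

Under WS (3×2), PE[0][1]:
  @0  [0,1]  acc 0  |  →0  ↓0
  @1  [0,1]  acc 35  |  →7  ↓35
Under OS (3×2), PE[0][1]:
  @0  [0,1]  acc 0  |  →0  ↓0
  @1  [0,1]  acc 35  |  →7  ↓5
Under RS (3×3), PE[0][1]:
  @0  [0,1]  acc 0  |  →0  ↓0
  @1  [0,1]  acc 91  |  →91  ↓5

dataflow = RS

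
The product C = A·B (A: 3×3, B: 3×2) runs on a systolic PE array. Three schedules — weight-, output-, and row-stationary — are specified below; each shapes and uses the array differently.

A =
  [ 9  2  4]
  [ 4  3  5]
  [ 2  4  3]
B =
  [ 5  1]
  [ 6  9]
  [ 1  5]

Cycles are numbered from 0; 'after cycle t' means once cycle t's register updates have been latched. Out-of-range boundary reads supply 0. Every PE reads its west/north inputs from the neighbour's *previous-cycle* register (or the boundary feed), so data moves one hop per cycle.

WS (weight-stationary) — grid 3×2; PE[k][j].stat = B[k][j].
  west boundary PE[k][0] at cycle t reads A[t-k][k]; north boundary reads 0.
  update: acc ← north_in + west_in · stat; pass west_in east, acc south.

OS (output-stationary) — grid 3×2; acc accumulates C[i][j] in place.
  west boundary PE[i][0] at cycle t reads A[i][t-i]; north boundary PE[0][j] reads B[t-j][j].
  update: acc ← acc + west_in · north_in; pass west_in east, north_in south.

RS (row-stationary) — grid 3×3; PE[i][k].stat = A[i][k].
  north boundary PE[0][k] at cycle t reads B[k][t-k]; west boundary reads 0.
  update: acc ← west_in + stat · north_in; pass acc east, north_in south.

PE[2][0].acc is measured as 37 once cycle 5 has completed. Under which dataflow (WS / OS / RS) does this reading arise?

Under WS (3×2), PE[2][0]:
  cycle 0: PE[2][0] → acc 0, east 0, south 0
  cycle 1: PE[2][0] → acc 0, east 0, south 0
  cycle 2: PE[2][0] → acc 61, east 4, south 61
  cycle 3: PE[2][0] → acc 43, east 5, south 43
  cycle 4: PE[2][0] → acc 37, east 3, south 37
  cycle 5: PE[2][0] → acc 0, east 0, south 0
Under OS (3×2), PE[2][0]:
  cycle 0: PE[2][0] → acc 0, east 0, south 0
  cycle 1: PE[2][0] → acc 0, east 0, south 0
  cycle 2: PE[2][0] → acc 10, east 2, south 5
  cycle 3: PE[2][0] → acc 34, east 4, south 6
  cycle 4: PE[2][0] → acc 37, east 3, south 1
  cycle 5: PE[2][0] → acc 37, east 0, south 0
Under RS (3×3), PE[2][0]:
  cycle 0: PE[2][0] → acc 0, east 0, south 0
  cycle 1: PE[2][0] → acc 0, east 0, south 0
  cycle 2: PE[2][0] → acc 10, east 10, south 5
  cycle 3: PE[2][0] → acc 2, east 2, south 1
  cycle 4: PE[2][0] → acc 0, east 0, south 0
  cycle 5: PE[2][0] → acc 0, east 0, south 0

dataflow = OS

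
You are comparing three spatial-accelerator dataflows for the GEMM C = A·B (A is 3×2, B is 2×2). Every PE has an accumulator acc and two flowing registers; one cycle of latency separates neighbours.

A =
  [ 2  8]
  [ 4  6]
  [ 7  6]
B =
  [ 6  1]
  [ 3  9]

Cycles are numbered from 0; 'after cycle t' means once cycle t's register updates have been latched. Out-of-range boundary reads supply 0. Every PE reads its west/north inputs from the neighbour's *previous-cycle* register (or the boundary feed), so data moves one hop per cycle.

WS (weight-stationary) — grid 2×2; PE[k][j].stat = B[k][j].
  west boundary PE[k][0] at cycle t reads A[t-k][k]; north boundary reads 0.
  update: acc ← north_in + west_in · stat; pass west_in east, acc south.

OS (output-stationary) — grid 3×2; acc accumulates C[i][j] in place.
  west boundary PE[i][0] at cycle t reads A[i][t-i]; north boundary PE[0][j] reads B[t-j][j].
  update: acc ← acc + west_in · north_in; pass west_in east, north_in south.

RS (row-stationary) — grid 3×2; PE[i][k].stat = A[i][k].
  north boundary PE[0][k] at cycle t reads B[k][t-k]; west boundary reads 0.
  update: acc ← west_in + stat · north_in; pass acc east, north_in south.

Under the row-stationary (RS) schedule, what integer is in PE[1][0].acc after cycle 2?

PE[1][0].acc = 4

Tracing RS — 3×2 array, target PE[1][0]:
  0: (0,0).acc=12  regs=<12,6>
  0: (1,0).acc=0  regs=<0,0>
  1: (0,0).acc=2  regs=<2,1>
  1: (1,0).acc=24  regs=<24,6>
  2: (0,0).acc=0  regs=<0,0>
  2: (1,0).acc=4  regs=<4,1>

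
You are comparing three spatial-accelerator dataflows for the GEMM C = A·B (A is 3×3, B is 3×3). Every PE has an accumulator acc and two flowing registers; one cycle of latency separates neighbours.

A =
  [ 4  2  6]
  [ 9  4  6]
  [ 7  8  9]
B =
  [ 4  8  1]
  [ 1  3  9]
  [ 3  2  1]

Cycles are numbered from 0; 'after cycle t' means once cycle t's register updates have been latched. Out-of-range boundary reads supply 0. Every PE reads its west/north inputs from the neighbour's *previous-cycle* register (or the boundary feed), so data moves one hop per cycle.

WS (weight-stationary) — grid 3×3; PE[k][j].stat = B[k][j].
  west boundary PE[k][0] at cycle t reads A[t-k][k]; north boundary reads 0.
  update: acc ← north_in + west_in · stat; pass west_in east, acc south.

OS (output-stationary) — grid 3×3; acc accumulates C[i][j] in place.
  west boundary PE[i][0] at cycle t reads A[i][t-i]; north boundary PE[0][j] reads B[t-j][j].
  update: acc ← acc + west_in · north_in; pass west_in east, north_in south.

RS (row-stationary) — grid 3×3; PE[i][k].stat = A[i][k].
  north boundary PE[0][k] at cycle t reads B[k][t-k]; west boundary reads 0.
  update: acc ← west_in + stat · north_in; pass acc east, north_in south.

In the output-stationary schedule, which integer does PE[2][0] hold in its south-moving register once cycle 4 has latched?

OS on a 3×3 grid — tracing PE[2][0] and its feeders:
  0: (1,0).acc=0  regs=<0,0>
  0: (2,0).acc=0  regs=<0,0>
  1: (1,0).acc=36  regs=<9,4>
  1: (2,0).acc=0  regs=<0,0>
  2: (1,0).acc=40  regs=<4,1>
  2: (2,0).acc=28  regs=<7,4>
  3: (1,0).acc=58  regs=<6,3>
  3: (2,0).acc=36  regs=<8,1>
  4: (1,0).acc=58  regs=<0,0>
  4: (2,0).acc=63  regs=<9,3>

register = 3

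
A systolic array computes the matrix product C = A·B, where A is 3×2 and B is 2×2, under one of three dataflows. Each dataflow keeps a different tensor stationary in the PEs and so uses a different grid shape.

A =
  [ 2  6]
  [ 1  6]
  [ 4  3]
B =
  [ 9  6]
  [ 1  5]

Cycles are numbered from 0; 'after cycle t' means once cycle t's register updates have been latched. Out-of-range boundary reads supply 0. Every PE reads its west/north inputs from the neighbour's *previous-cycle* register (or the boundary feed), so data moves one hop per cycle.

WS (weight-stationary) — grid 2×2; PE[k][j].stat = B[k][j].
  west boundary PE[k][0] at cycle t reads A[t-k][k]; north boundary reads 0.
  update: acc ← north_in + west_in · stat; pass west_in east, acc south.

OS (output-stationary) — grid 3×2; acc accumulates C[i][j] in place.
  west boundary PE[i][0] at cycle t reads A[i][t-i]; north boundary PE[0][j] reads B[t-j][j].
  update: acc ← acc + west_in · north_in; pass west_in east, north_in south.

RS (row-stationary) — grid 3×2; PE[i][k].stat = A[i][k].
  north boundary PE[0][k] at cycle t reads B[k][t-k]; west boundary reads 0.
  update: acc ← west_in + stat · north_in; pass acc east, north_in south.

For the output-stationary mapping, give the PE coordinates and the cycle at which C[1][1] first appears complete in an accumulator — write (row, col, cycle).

OS — PE[1][1] is where C[1][1] collects:
  @0  [1,1]  acc 0  |  →0  ↓0
  @1  [1,1]  acc 0  |  →0  ↓0
  @2  [1,1]  acc 6  |  →1  ↓6
  @3  [1,1]  acc 36  |  →6  ↓5

(row, col, cycle) = (1, 1, 3)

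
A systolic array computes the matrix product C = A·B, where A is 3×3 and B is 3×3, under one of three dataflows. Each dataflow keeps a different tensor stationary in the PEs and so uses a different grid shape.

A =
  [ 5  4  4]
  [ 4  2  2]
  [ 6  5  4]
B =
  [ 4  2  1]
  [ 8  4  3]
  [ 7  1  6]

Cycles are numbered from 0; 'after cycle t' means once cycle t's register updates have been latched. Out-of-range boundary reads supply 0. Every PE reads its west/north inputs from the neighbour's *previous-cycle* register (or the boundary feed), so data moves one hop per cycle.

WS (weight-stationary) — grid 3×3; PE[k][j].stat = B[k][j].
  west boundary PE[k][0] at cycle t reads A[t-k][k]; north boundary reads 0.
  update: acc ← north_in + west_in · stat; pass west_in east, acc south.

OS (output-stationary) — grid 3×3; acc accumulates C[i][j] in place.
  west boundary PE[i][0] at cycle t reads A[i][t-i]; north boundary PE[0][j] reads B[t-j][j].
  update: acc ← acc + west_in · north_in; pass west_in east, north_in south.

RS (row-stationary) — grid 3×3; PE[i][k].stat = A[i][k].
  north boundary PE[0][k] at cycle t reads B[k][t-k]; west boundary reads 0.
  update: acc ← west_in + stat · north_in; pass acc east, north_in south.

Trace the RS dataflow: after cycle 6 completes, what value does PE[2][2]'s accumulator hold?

Tracing RS — 3×3 array, target PE[2][2]:
  step 0 · PE1,2: acc=0; fwd→0 fwd↓0
  step 0 · PE2,1: acc=0; fwd→0 fwd↓0
  step 0 · PE2,2: acc=0; fwd→0 fwd↓0
  step 1 · PE1,2: acc=0; fwd→0 fwd↓0
  step 1 · PE2,1: acc=0; fwd→0 fwd↓0
  step 1 · PE2,2: acc=0; fwd→0 fwd↓0
  step 2 · PE1,2: acc=0; fwd→0 fwd↓0
  step 2 · PE2,1: acc=0; fwd→0 fwd↓0
  step 2 · PE2,2: acc=0; fwd→0 fwd↓0
  step 3 · PE1,2: acc=46; fwd→46 fwd↓7
  step 3 · PE2,1: acc=64; fwd→64 fwd↓8
  step 3 · PE2,2: acc=0; fwd→0 fwd↓0
  step 4 · PE1,2: acc=18; fwd→18 fwd↓1
  step 4 · PE2,1: acc=32; fwd→32 fwd↓4
  step 4 · PE2,2: acc=92; fwd→92 fwd↓7
  step 5 · PE1,2: acc=22; fwd→22 fwd↓6
  step 5 · PE2,1: acc=21; fwd→21 fwd↓3
  step 5 · PE2,2: acc=36; fwd→36 fwd↓1
  step 6 · PE1,2: acc=0; fwd→0 fwd↓0
  step 6 · PE2,1: acc=0; fwd→0 fwd↓0
  step 6 · PE2,2: acc=45; fwd→45 fwd↓6

PE[2][2].acc = 45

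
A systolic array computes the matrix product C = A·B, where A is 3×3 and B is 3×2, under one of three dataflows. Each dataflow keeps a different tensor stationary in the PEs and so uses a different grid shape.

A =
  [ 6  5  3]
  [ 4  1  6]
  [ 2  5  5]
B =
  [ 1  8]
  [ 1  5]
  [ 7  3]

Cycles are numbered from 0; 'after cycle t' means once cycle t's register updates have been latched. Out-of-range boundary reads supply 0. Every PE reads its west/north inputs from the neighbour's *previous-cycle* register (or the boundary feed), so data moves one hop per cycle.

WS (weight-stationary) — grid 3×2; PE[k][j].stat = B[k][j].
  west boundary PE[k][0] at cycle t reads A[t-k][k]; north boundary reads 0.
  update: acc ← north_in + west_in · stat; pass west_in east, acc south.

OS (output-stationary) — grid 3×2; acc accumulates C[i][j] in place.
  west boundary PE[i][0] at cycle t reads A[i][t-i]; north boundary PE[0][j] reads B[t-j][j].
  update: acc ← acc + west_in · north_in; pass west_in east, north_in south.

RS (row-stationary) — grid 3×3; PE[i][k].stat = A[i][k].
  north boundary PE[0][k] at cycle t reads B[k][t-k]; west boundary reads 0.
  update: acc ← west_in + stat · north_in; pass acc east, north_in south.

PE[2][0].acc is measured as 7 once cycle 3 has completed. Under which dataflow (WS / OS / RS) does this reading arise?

WS [3×2] PE[2][0] across cycles:
  c0 r2c0: 0 / 0 / 0
  c1 r2c0: 0 / 0 / 0
  c2 r2c0: 32 / 3 / 32
  c3 r2c0: 47 / 6 / 47
OS [3×2] PE[2][0] across cycles:
  c0 r2c0: 0 / 0 / 0
  c1 r2c0: 0 / 0 / 0
  c2 r2c0: 2 / 2 / 1
  c3 r2c0: 7 / 5 / 1
RS [3×3] PE[2][0] across cycles:
  c0 r2c0: 0 / 0 / 0
  c1 r2c0: 0 / 0 / 0
  c2 r2c0: 2 / 2 / 1
  c3 r2c0: 16 / 16 / 8

dataflow = OS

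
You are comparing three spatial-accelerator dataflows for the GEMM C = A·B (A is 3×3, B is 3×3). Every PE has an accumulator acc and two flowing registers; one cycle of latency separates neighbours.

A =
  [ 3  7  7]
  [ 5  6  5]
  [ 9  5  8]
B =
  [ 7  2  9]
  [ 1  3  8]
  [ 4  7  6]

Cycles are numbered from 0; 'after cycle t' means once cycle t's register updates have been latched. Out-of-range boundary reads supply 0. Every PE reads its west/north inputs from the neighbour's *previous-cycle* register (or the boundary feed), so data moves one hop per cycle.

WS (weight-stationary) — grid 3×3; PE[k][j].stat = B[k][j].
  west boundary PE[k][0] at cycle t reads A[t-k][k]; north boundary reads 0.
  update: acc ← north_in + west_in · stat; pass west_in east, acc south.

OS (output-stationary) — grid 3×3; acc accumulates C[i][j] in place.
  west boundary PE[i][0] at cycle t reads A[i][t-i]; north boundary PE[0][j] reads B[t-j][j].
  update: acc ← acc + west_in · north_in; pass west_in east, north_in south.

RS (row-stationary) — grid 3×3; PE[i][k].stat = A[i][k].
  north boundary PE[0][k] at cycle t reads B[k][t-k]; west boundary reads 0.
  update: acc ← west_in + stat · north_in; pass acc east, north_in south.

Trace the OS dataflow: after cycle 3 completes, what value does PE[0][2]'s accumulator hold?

OS (3×3). Following PE[0][2] plus its west/north inputs:
  cycle 0: PE[0][1] → acc 0, east 0, south 0
  cycle 0: PE[0][2] → acc 0, east 0, south 0
  cycle 1: PE[0][1] → acc 6, east 3, south 2
  cycle 1: PE[0][2] → acc 0, east 0, south 0
  cycle 2: PE[0][1] → acc 27, east 7, south 3
  cycle 2: PE[0][2] → acc 27, east 3, south 9
  cycle 3: PE[0][1] → acc 76, east 7, south 7
  cycle 3: PE[0][2] → acc 83, east 7, south 8

PE[0][2].acc = 83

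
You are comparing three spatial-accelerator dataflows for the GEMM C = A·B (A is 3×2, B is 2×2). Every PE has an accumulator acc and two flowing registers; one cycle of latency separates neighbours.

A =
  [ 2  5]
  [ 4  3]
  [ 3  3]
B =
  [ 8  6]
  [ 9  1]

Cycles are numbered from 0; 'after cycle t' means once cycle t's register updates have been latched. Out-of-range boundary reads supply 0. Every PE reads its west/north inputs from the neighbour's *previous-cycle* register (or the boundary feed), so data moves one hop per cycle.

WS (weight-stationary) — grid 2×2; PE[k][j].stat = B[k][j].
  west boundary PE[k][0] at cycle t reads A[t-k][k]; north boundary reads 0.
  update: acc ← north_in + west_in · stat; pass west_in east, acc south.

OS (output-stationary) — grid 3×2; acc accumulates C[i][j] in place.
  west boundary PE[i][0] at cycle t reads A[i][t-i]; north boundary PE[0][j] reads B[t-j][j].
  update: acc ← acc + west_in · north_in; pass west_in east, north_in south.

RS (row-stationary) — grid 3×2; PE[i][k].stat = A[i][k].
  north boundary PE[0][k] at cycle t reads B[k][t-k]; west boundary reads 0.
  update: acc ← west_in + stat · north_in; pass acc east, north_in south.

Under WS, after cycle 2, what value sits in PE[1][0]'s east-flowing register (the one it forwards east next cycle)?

Tracing WS — 2×2 array, target PE[1][0]:
  step 0 · PE0,0: acc=16; fwd→2 fwd↓16
  step 0 · PE1,0: acc=0; fwd→0 fwd↓0
  step 1 · PE0,0: acc=32; fwd→4 fwd↓32
  step 1 · PE1,0: acc=61; fwd→5 fwd↓61
  step 2 · PE0,0: acc=24; fwd→3 fwd↓24
  step 2 · PE1,0: acc=59; fwd→3 fwd↓59

register = 3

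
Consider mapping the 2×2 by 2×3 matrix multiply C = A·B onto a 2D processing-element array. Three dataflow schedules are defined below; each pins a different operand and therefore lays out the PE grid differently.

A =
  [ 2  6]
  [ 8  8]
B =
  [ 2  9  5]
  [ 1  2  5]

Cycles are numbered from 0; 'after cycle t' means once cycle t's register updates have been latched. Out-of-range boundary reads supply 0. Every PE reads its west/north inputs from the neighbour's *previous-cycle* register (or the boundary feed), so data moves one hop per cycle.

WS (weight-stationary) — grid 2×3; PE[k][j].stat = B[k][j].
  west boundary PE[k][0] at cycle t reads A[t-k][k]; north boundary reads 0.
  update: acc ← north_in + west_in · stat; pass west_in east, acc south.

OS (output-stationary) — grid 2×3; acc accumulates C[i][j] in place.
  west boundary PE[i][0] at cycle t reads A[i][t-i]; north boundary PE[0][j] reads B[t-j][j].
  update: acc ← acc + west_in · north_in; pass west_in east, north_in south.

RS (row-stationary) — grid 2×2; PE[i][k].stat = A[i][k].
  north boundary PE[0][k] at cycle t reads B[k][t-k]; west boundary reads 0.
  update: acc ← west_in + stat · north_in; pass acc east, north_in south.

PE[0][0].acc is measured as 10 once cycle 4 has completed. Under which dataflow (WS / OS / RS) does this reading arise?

dataflow = OS

— WS: 2×3; PE[0][0] trace:
  t=0 PE[0][0]: acc=4 h=2 v=4
  t=1 PE[0][0]: acc=16 h=8 v=16
  t=2 PE[0][0]: acc=0 h=0 v=0
  t=3 PE[0][0]: acc=0 h=0 v=0
  t=4 PE[0][0]: acc=0 h=0 v=0
— OS: 2×3; PE[0][0] trace:
  t=0 PE[0][0]: acc=4 h=2 v=2
  t=1 PE[0][0]: acc=10 h=6 v=1
  t=2 PE[0][0]: acc=10 h=0 v=0
  t=3 PE[0][0]: acc=10 h=0 v=0
  t=4 PE[0][0]: acc=10 h=0 v=0
— RS: 2×2; PE[0][0] trace:
  t=0 PE[0][0]: acc=4 h=4 v=2
  t=1 PE[0][0]: acc=18 h=18 v=9
  t=2 PE[0][0]: acc=10 h=10 v=5
  t=3 PE[0][0]: acc=0 h=0 v=0
  t=4 PE[0][0]: acc=0 h=0 v=0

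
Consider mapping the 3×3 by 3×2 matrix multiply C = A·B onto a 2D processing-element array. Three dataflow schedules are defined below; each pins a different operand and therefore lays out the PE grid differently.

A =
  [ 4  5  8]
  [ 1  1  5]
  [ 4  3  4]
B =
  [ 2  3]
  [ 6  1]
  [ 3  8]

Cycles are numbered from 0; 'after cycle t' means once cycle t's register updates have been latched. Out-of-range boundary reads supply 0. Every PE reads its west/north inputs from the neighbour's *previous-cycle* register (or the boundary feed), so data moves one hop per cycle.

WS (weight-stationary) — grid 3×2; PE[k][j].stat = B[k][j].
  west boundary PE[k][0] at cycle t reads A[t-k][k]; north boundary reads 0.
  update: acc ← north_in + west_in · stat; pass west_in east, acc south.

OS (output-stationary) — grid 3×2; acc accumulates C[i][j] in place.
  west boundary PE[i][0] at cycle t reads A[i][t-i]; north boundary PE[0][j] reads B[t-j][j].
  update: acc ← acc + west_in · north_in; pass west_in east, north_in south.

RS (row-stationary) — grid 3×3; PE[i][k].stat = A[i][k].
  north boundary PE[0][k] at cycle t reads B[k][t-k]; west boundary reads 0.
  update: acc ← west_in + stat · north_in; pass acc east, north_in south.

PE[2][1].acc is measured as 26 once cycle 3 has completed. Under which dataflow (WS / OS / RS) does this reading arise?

dataflow = RS

WS [3×2] PE[2][1] across cycles:
  0: (2,1).acc=0  regs=<0,0>
  1: (2,1).acc=0  regs=<0,0>
  2: (2,1).acc=0  regs=<0,0>
  3: (2,1).acc=81  regs=<8,81>
OS [3×2] PE[2][1] across cycles:
  0: (2,1).acc=0  regs=<0,0>
  1: (2,1).acc=0  regs=<0,0>
  2: (2,1).acc=0  regs=<0,0>
  3: (2,1).acc=12  regs=<4,3>
RS [3×3] PE[2][1] across cycles:
  0: (2,1).acc=0  regs=<0,0>
  1: (2,1).acc=0  regs=<0,0>
  2: (2,1).acc=0  regs=<0,0>
  3: (2,1).acc=26  regs=<26,6>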